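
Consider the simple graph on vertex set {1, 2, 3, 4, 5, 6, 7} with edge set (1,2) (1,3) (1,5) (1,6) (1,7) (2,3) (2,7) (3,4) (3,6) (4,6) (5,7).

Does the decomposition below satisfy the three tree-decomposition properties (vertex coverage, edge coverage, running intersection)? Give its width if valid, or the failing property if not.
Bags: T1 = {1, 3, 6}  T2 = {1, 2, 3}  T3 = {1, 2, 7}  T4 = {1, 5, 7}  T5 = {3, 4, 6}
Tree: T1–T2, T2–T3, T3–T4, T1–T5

Every vertex of G appears in some bag (union = {1, 2, 3, 4, 5, 6, 7}); every edge is covered by a bag; and for each vertex v the set of bags containing v is connected in the bag tree. The decomposition is therefore valid. The largest bag has 3 vertices, so the width is 2.

Yes; width 2.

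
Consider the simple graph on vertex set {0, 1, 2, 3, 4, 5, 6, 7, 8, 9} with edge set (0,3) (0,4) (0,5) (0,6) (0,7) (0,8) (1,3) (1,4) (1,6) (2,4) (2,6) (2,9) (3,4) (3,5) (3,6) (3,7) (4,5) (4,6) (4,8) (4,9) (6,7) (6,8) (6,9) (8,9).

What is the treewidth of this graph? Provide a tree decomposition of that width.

Every bag has size at most 4, so the width is 4 − 1 = 3 and tw(G) ≤ 3. For the lower bound, the 4 vertices {0, 3, 4, 5} are pairwise adjacent, and any tree decomposition puts a clique entirely inside one bag — forcing width ≥ 3. Therefore the treewidth is 3.

Treewidth 3.
One optimal decomposition is:
Bags: B1 = {0, 3, 4, 6}  B2 = {0, 4, 6, 8}  B3 = {0, 3, 4, 5}  B4 = {1, 3, 4, 6}  B5 = {4, 6, 8, 9}  B6 = {0, 3, 6, 7}  B7 = {2, 4, 6, 9}
Tree: B1–B2, B1–B3, B1–B4, B2–B5, B1–B6, B5–B7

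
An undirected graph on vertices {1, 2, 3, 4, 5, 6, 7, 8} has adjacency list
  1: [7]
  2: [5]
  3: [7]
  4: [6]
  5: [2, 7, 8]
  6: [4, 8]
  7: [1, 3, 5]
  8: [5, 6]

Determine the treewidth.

1

A width-1 tree decomposition is:
Bags: B1 = {5, 8}  B2 = {6, 8}  B3 = {2, 5}  B4 = {5, 7}  B5 = {3, 7}  B6 = {4, 6}  B7 = {1, 7}
Tree: B1–B2, B1–B3, B1–B4, B4–B5, B2–B6, B4–B7
The largest bag has 2 vertices, giving width 1; this decomposition certifies tw(G) ≤ 1. Since G has at least one edge (e.g. 8–5), it is not an edgeless graph, so tw(G) ≥ 1. Hence tw(G) = 1 exactly.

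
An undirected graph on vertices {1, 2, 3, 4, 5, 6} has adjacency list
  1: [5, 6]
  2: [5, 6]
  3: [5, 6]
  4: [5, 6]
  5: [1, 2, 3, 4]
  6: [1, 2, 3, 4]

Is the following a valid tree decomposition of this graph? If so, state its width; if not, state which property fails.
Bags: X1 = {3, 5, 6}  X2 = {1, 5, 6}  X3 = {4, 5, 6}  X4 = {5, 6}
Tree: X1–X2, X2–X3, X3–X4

A tree decomposition must satisfy three properties: every vertex lies in some bag; for every edge, both endpoints lie together in some bag; and for every vertex, the bags containing it form a connected subtree. Here vertex 2 appears in no bag, so the decomposition is invalid.

No — vertex 2 appears in no bag.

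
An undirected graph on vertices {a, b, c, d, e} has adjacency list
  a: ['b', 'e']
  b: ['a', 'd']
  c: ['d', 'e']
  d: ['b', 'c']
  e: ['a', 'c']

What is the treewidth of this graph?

2

A width-2 tree decomposition is:
Bags: B1 = {a, b, d}  B2 = {a, c, d}  B3 = {a, c, e}
Tree: B1–B2, B2–B3
The largest bag has 3 vertices, giving width 2; this decomposition certifies tw(G) ≤ 2. Since a–b–d–c–e–a is a cycle in G, G is not acyclic. Forests are exactly the graphs of treewidth ≤ 1, so tw(G) ≥ 2. Combining the bounds, tw(G) = 2.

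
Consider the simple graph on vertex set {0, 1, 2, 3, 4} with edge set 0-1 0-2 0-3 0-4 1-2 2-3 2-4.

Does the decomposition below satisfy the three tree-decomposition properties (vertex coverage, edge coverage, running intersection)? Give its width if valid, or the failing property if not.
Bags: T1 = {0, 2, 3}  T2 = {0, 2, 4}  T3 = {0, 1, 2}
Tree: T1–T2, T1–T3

Yes; width 2.

Vertex coverage: the bags together contain {0, 1, 2, 3, 4}, the full vertex set. Edge coverage: each edge of G has both endpoints in at least one bag. Running intersection: for every vertex, the bags containing it form a connected subtree. All three properties hold, so this is a valid tree decomposition of width max|bag| − 1 = 2, and hence tw(G) ≤ 2.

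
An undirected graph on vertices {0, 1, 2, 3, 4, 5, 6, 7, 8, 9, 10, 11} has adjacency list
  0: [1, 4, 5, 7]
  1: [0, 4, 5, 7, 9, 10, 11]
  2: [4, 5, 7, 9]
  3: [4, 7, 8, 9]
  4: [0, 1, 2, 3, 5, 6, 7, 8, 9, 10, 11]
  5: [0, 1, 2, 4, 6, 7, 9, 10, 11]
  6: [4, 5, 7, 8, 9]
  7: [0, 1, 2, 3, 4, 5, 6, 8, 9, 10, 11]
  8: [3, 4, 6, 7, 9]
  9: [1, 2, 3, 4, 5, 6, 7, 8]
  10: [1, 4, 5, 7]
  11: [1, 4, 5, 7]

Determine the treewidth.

4

A width-4 tree decomposition is:
Bags: B1 = {4, 5, 6, 7, 9}  B2 = {4, 6, 7, 8, 9}  B3 = {2, 4, 5, 7, 9}  B4 = {1, 4, 5, 7, 9}  B5 = {0, 1, 4, 5, 7}  B6 = {3, 4, 7, 8, 9}  B7 = {1, 4, 5, 7, 10}  B8 = {1, 4, 5, 7, 11}
Tree: B1–B2, B1–B3, B1–B4, B4–B5, B2–B6, B4–B7, B7–B8
The largest bag has 5 vertices, giving width 4; this decomposition certifies tw(G) ≤ 4. For the lower bound, the 5 vertices {3, 4, 7, 8, 9} are pairwise adjacent, and any tree decomposition puts a clique entirely inside one bag — forcing width ≥ 4. Combining the bounds, tw(G) = 4.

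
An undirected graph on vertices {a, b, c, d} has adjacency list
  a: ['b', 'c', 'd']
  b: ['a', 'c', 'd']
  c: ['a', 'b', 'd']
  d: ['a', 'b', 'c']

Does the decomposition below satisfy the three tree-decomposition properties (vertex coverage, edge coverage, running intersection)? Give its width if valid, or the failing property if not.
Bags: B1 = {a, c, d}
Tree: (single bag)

No — vertex b appears in no bag.

A tree decomposition must satisfy three properties: every vertex lies in some bag; for every edge, both endpoints lie together in some bag; and for every vertex, the bags containing it form a connected subtree. Here vertex b appears in no bag, so the decomposition is invalid.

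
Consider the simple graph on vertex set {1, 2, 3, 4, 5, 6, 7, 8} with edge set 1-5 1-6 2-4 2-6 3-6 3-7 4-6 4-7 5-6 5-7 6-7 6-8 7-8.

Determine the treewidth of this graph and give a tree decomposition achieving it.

Treewidth 2.
One optimal decomposition is:
Bags: B1 = {4, 6, 7}  B2 = {5, 6, 7}  B3 = {3, 6, 7}  B4 = {1, 5, 6}  B5 = {6, 7, 8}  B6 = {2, 4, 6}
Tree: B1–B2, B2–B3, B2–B4, B1–B5, B1–B6

The largest bag has 3 vertices, giving width 2; this decomposition certifies tw(G) ≤ 2. Conversely, {1, 5, 6} is a clique of size 3, and the vertices of any clique must share a bag in every tree decomposition; so some bag has ≥ 3 vertices and tw(G) ≥ 2. The upper and lower bounds meet at 2, so that is the treewidth.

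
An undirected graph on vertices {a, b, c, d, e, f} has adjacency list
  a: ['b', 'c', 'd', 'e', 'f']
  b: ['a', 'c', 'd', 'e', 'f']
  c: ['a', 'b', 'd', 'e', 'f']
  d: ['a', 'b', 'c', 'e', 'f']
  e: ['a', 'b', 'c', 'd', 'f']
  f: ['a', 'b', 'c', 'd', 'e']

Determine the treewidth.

5

A width-5 tree decomposition is:
Bags: B1 = {a, b, c, d, e, f}
Tree: (single bag)
With just one bag of size 6, the width is 6 − 1 = 5, so tw(G) ≤ 5. For the lower bound, the 6 vertices {a, b, c, d, e, f} are pairwise adjacent, and any tree decomposition puts a clique entirely inside one bag — forcing width ≥ 5. Hence tw(G) = 5 exactly.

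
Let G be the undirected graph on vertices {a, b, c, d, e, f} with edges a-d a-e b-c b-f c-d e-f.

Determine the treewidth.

A width-2 tree decomposition is:
Bags: B1 = {b, c, d}  B2 = {b, d, f}  B3 = {d, e, f}  B4 = {a, d, e}
Tree: B1–B2, B2–B3, B3–B4
Every bag has size at most 3, so the width is 3 − 1 = 2 and tw(G) ≤ 2. For the lower bound, G contains the cycle d–c–b–f–e–a–d, so G is not a forest; only forests have treewidth ≤ 1, hence tw(G) ≥ 2. Therefore the treewidth is 2.

2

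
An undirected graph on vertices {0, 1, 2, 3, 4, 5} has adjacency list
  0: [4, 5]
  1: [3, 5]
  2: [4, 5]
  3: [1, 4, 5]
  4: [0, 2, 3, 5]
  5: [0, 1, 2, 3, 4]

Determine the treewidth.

2

A width-2 tree decomposition is:
Bags: B1 = {3, 4, 5}  B2 = {0, 4, 5}  B3 = {2, 4, 5}  B4 = {1, 3, 5}
Tree: B1–B2, B2–B3, B1–B4
Each bag holds 3 vertices, so the decomposition has width 2, which upper-bounds the treewidth. For the lower bound, the 3 vertices {1, 3, 5} are pairwise adjacent, and any tree decomposition puts a clique entirely inside one bag — forcing width ≥ 2. Therefore the treewidth is 2.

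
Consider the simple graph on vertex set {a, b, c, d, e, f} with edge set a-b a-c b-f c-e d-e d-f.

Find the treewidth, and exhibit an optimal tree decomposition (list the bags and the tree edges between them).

Each bag holds 3 vertices, so the decomposition has width 2, which upper-bounds the treewidth. For the lower bound, G contains the cycle b–a–c–e–d–f–b, so G is not a forest; only forests have treewidth ≤ 1, hence tw(G) ≥ 2. Hence tw(G) = 2 exactly.

Treewidth 2.
One such decomposition:
Bags: B1 = {a, b, c}  B2 = {b, c, e}  B3 = {b, d, e}  B4 = {b, d, f}
Tree: B1–B2, B2–B3, B3–B4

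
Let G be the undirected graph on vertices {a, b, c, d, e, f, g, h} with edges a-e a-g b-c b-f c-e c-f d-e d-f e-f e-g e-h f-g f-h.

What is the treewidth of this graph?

2

A width-2 tree decomposition is:
Bags: B1 = {e, f, g}  B2 = {d, e, f}  B3 = {a, e, g}  B4 = {c, e, f}  B5 = {b, c, f}  B6 = {e, f, h}
Tree: B1–B2, B1–B3, B2–B4, B4–B5, B2–B6
The largest bag has 3 vertices, giving width 2; this decomposition certifies tw(G) ≤ 2. Conversely, {a, e, g} is a clique of size 3, and the vertices of any clique must share a bag in every tree decomposition; so some bag has ≥ 3 vertices and tw(G) ≥ 2. Therefore the treewidth is 2.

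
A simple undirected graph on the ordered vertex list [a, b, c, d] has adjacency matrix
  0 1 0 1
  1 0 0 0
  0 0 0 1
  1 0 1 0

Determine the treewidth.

A width-1 tree decomposition is:
Bags: B1 = {c, d}  B2 = {a, d}  B3 = {a, b}
Tree: B1–B2, B2–B3
The largest bag has 2 vertices, giving width 1; this decomposition certifies tw(G) ≤ 1. Since G has at least one edge (e.g. c–d), it is not an edgeless graph, so tw(G) ≥ 1. The upper and lower bounds meet at 1, so that is the treewidth.

1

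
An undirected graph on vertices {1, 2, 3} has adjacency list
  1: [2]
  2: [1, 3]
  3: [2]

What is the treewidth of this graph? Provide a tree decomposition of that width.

Every bag has size at most 2, so the width is 2 − 1 = 1 and tw(G) ≤ 1. Any graph with an edge has treewidth ≥ 1, and G has the edge 1–2. Therefore the treewidth is 1.

Treewidth 1.
One optimal decomposition is:
Bags: B1 = {1, 2}  B2 = {2, 3}
Tree: B1–B2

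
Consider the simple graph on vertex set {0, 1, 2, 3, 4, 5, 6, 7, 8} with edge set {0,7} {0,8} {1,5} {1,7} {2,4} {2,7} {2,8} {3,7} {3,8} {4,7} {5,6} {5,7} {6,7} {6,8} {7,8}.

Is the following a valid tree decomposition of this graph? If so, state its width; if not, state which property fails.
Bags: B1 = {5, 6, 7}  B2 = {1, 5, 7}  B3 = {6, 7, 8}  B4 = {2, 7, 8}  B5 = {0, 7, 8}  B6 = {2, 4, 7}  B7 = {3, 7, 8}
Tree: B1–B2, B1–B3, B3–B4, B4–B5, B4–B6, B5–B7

Vertex coverage: the bags together contain {0, 1, 2, 3, 4, 5, 6, 7, 8}, the full vertex set. Edge coverage: each edge of G has both endpoints in at least one bag. Running intersection: for every vertex, the bags containing it form a connected subtree. All three properties hold, so this is a valid tree decomposition of width max|bag| − 1 = 2, and hence tw(G) ≤ 2.

Yes; width 2.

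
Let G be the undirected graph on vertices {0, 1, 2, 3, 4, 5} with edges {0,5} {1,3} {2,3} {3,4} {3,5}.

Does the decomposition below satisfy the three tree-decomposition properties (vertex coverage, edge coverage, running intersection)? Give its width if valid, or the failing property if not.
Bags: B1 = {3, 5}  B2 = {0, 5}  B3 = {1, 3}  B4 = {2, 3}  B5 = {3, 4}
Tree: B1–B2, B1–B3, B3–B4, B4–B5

Checking the three conditions: (i) the bags cover all of {0, 1, 2, 3, 4, 5}; (ii) for each edge, some bag contains both endpoints; (iii) the bags containing any fixed vertex form a subtree. All hold, so the decomposition is valid with width 2 − 1 = 1.

Yes; width 1.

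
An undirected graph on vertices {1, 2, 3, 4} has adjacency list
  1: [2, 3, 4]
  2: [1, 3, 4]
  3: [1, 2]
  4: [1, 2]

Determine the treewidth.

A width-2 tree decomposition is:
Bags: B1 = {1, 2, 4}  B2 = {1, 2, 3}
Tree: B1–B2
The largest bag has 3 vertices, giving width 2; this decomposition certifies tw(G) ≤ 2. For the lower bound, the 3 vertices {1, 2, 3} are pairwise adjacent, and any tree decomposition puts a clique entirely inside one bag — forcing width ≥ 2. Hence tw(G) = 2 exactly.

2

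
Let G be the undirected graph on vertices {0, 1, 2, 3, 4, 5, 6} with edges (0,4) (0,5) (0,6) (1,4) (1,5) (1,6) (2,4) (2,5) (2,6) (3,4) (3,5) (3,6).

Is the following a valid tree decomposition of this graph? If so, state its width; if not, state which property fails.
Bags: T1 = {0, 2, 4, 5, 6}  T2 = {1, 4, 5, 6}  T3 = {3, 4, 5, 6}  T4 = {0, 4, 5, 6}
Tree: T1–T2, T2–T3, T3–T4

No — bags containing vertex 0 are not connected in the tree.

A tree decomposition must satisfy three properties: every vertex lies in some bag; for every edge, both endpoints lie together in some bag; and for every vertex, the bags containing it form a connected subtree. Here bags containing vertex 0 are not connected in the tree, so the decomposition is invalid.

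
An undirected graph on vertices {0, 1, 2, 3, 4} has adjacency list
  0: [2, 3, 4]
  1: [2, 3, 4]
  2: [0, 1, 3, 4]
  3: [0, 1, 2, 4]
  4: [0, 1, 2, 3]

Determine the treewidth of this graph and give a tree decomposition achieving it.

Treewidth 3.
Bags: B1 = {0, 2, 3, 4}  B2 = {1, 2, 3, 4}
Tree: B1–B2

The largest bag has 4 vertices, giving width 3; this decomposition certifies tw(G) ≤ 3. Conversely, {0, 2, 3, 4} is a clique of size 4, and the vertices of any clique must share a bag in every tree decomposition; so some bag has ≥ 4 vertices and tw(G) ≥ 3. Combining the bounds, tw(G) = 3.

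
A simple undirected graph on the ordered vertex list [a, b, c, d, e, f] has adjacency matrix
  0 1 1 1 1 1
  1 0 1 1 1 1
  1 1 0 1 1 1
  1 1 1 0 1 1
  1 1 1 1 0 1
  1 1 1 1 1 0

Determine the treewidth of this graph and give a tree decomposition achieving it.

A single bag containing all 6 vertices is trivially a valid decomposition of width 5. Conversely, {a, b, c, d, e, f} is a clique of size 6, and the vertices of any clique must share a bag in every tree decomposition; so some bag has ≥ 6 vertices and tw(G) ≥ 5. The upper and lower bounds meet at 5, so that is the treewidth.

Treewidth 5.
One optimal decomposition is:
Bags: B1 = {a, b, c, d, e, f}
Tree: (single bag)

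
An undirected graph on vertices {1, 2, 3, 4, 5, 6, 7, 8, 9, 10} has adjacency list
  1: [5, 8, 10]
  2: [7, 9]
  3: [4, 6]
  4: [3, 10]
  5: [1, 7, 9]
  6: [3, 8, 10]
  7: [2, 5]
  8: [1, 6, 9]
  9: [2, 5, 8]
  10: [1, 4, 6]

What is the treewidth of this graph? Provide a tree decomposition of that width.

Each bag holds 3 vertices, so the decomposition has width 2, which upper-bounds the treewidth. Since 4–3–6–10–4 is a cycle in G, G is not acyclic. Forests are exactly the graphs of treewidth ≤ 1, so tw(G) ≥ 2. Hence tw(G) = 2 exactly.

Treewidth 2.
One optimal decomposition is:
Bags: B1 = {3, 4, 10}  B2 = {3, 6, 10}  B3 = {1, 6, 10}  B4 = {1, 6, 8}  B5 = {1, 5, 8}  B6 = {5, 8, 9}  B7 = {5, 7, 9}  B8 = {2, 7, 9}
Tree: B1–B2, B2–B3, B3–B4, B4–B5, B5–B6, B6–B7, B7–B8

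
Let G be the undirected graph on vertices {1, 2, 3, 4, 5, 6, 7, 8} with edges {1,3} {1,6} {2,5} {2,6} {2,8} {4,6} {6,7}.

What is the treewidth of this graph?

A width-1 tree decomposition is:
Bags: B1 = {2, 8}  B2 = {2, 6}  B3 = {2, 5}  B4 = {4, 6}  B5 = {1, 6}  B6 = {6, 7}  B7 = {1, 3}
Tree: B1–B2, B2–B3, B2–B4, B4–B5, B4–B6, B5–B7
Each bag holds 2 vertices, so the decomposition has width 1, which upper-bounds the treewidth. Since G has at least one edge (e.g. 8–2), it is not an edgeless graph, so tw(G) ≥ 1. Combining the bounds, tw(G) = 1.

1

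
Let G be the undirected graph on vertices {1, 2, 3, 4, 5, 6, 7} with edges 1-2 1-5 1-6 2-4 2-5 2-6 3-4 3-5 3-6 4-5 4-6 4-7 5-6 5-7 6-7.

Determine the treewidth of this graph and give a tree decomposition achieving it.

Every bag has size at most 4, so the width is 4 − 1 = 3 and tw(G) ≤ 3. Conversely, {1, 2, 5, 6} is a clique of size 4, and the vertices of any clique must share a bag in every tree decomposition; so some bag has ≥ 4 vertices and tw(G) ≥ 3. Therefore the treewidth is 3.

Treewidth 3.
One optimal decomposition is:
Bags: B1 = {4, 5, 6, 7}  B2 = {2, 4, 5, 6}  B3 = {1, 2, 5, 6}  B4 = {3, 4, 5, 6}
Tree: B1–B2, B2–B3, B2–B4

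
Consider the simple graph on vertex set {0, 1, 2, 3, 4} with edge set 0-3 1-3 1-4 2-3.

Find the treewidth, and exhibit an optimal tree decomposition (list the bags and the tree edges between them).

Treewidth 1.
Bags: B1 = {1, 3}  B2 = {0, 3}  B3 = {2, 3}  B4 = {1, 4}
Tree: B1–B2, B1–B3, B1–B4

Each bag holds 2 vertices, so the decomposition has width 1, which upper-bounds the treewidth. G has an edge, so its treewidth is at least 1. Therefore the treewidth is 1.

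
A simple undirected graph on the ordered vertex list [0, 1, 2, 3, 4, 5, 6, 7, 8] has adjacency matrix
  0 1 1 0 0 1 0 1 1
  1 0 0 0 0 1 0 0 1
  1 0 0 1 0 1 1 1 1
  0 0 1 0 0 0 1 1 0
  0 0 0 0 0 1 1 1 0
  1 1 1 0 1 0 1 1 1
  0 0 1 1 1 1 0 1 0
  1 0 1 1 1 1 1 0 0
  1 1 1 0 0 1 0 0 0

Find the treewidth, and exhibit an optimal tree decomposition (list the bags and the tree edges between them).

Treewidth 3.
Bags: B1 = {2, 5, 6, 7}  B2 = {0, 2, 5, 7}  B3 = {0, 2, 5, 8}  B4 = {4, 5, 6, 7}  B5 = {2, 3, 6, 7}  B6 = {0, 1, 5, 8}
Tree: B1–B2, B2–B3, B1–B4, B1–B5, B3–B6

Each bag holds 4 vertices, so the decomposition has width 3, which upper-bounds the treewidth. For the lower bound, the 4 vertices {2, 3, 6, 7} are pairwise adjacent, and any tree decomposition puts a clique entirely inside one bag — forcing width ≥ 3. Therefore the treewidth is 3.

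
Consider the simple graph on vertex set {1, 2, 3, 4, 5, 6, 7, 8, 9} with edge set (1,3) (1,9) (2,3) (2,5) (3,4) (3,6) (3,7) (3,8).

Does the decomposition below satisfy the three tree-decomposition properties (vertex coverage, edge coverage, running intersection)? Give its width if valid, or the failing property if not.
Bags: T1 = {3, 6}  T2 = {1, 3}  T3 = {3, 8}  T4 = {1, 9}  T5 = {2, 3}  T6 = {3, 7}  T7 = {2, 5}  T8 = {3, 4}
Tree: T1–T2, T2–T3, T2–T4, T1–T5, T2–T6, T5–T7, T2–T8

Yes; width 1.

Checking the three conditions: (i) the bags cover all of {1, 2, 3, 4, 5, 6, 7, 8, 9}; (ii) for each edge, some bag contains both endpoints; (iii) the bags containing any fixed vertex form a subtree. All hold, so the decomposition is valid with width 2 − 1 = 1.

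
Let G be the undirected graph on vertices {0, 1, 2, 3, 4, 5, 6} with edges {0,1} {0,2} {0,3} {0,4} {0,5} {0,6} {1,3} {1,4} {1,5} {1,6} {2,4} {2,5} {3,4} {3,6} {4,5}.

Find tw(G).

3

A width-3 tree decomposition is:
Bags: B1 = {0, 1, 4, 5}  B2 = {0, 1, 3, 4}  B3 = {0, 2, 4, 5}  B4 = {0, 1, 3, 6}
Tree: B1–B2, B1–B3, B2–B4
Every bag has size at most 4, so the width is 4 − 1 = 3 and tw(G) ≤ 3. On the other hand G contains the 4-clique {0, 1, 3, 4}. A clique must lie in a single bag of any decomposition, so no decomposition can have width below 3. Combining the bounds, tw(G) = 3.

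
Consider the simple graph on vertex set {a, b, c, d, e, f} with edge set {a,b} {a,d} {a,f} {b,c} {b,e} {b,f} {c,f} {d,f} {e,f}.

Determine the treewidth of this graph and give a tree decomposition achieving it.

Treewidth 2.
One such decomposition:
Bags: B1 = {b, c, f}  B2 = {a, b, f}  B3 = {b, e, f}  B4 = {a, d, f}
Tree: B1–B2, B1–B3, B2–B4

Each bag holds 3 vertices, so the decomposition has width 2, which upper-bounds the treewidth. For the lower bound, the 3 vertices {a, d, f} are pairwise adjacent, and any tree decomposition puts a clique entirely inside one bag — forcing width ≥ 2. Therefore the treewidth is 2.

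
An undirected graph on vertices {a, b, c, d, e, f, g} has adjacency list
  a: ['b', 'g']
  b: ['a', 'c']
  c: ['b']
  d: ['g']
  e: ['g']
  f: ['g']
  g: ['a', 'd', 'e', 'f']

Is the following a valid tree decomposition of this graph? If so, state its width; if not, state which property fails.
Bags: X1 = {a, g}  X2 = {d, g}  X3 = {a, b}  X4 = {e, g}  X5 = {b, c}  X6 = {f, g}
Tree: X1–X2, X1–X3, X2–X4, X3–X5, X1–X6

Yes; width 1.

Every vertex of G appears in some bag (union = {a, b, c, d, e, f, g}); every edge is covered by a bag; and for each vertex v the set of bags containing v is connected in the bag tree. The decomposition is therefore valid. The largest bag has 2 vertices, so the width is 1.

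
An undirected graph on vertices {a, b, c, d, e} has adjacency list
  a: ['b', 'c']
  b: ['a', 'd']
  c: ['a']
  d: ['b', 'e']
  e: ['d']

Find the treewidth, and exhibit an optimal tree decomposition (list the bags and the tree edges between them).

Every bag has size at most 2, so the width is 2 − 1 = 1 and tw(G) ≤ 1. G has an edge, so its treewidth is at least 1. Therefore the treewidth is 1.

Treewidth 1.
Bags: B1 = {d, e}  B2 = {b, d}  B3 = {a, b}  B4 = {a, c}
Tree: B1–B2, B2–B3, B3–B4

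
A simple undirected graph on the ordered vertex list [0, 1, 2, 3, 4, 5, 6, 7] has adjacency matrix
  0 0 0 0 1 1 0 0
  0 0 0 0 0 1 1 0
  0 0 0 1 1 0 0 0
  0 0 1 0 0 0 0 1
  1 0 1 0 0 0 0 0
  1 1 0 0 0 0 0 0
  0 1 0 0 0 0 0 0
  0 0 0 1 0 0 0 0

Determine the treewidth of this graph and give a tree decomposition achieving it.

Treewidth 1.
One optimal decomposition is:
Bags: B1 = {3, 7}  B2 = {2, 3}  B3 = {2, 4}  B4 = {0, 4}  B5 = {0, 5}  B6 = {1, 5}  B7 = {1, 6}
Tree: B1–B2, B2–B3, B3–B4, B4–B5, B5–B6, B6–B7

The largest bag has 2 vertices, giving width 1; this decomposition certifies tw(G) ≤ 1. Since G has at least one edge (e.g. 7–3), it is not an edgeless graph, so tw(G) ≥ 1. Hence tw(G) = 1 exactly.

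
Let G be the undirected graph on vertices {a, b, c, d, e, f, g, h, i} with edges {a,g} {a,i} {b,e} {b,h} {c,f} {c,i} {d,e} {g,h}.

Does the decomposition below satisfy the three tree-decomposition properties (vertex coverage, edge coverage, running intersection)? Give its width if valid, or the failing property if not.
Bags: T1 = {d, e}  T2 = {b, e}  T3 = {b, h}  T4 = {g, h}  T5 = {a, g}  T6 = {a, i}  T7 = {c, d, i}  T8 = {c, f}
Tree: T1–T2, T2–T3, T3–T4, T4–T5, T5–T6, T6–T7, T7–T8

No — bags containing vertex d are not connected in the tree.

A tree decomposition must satisfy three properties: every vertex lies in some bag; for every edge, both endpoints lie together in some bag; and for every vertex, the bags containing it form a connected subtree. Here bags containing vertex d are not connected in the tree, so the decomposition is invalid.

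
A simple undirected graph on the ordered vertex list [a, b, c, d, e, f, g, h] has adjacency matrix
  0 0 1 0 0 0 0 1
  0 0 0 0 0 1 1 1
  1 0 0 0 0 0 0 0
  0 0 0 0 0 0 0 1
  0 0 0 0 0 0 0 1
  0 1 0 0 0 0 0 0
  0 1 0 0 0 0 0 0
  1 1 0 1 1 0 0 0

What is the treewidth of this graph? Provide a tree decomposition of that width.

Each bag holds 2 vertices, so the decomposition has width 1, which upper-bounds the treewidth. Since G has at least one edge (e.g. h–e), it is not an edgeless graph, so tw(G) ≥ 1. The upper and lower bounds meet at 1, so that is the treewidth.

Treewidth 1.
One such decomposition:
Bags: B1 = {e, h}  B2 = {b, h}  B3 = {b, g}  B4 = {a, h}  B5 = {a, c}  B6 = {b, f}  B7 = {d, h}
Tree: B1–B2, B2–B3, B1–B4, B4–B5, B2–B6, B1–B7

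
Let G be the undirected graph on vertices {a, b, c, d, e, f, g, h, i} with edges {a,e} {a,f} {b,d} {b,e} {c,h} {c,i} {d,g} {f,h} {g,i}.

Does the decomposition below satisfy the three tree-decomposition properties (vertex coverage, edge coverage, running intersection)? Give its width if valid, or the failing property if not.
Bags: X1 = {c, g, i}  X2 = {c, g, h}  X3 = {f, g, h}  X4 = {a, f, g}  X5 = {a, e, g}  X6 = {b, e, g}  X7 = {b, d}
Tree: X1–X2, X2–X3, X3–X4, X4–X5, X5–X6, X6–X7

No — edge (g,d) lies in no bag.

A tree decomposition must satisfy three properties: every vertex lies in some bag; for every edge, both endpoints lie together in some bag; and for every vertex, the bags containing it form a connected subtree. Here edge (g,d) lies in no bag, so the decomposition is invalid.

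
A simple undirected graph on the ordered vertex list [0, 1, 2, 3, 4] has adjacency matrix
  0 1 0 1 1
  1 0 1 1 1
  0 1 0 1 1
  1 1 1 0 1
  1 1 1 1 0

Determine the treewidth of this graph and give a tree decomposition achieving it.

Each bag holds 4 vertices, so the decomposition has width 3, which upper-bounds the treewidth. For the lower bound, the 4 vertices {0, 1, 3, 4} are pairwise adjacent, and any tree decomposition puts a clique entirely inside one bag — forcing width ≥ 3. Therefore the treewidth is 3.

Treewidth 3.
Bags: B1 = {0, 1, 3, 4}  B2 = {1, 2, 3, 4}
Tree: B1–B2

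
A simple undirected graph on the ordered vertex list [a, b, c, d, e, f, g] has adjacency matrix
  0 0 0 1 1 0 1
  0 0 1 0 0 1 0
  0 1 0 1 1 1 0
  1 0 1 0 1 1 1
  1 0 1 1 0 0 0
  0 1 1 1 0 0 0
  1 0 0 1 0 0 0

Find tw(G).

A width-2 tree decomposition is:
Bags: B1 = {a, d, e}  B2 = {a, d, g}  B3 = {c, d, e}  B4 = {c, d, f}  B5 = {b, c, f}
Tree: B1–B2, B1–B3, B3–B4, B4–B5
Every bag has size at most 3, so the width is 3 − 1 = 2 and tw(G) ≤ 2. For the lower bound, the 3 vertices {a, d, g} are pairwise adjacent, and any tree decomposition puts a clique entirely inside one bag — forcing width ≥ 2. The upper and lower bounds meet at 2, so that is the treewidth.

2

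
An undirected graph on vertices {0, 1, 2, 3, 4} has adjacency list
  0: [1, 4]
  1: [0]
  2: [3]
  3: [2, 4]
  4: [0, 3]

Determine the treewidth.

A width-1 tree decomposition is:
Bags: B1 = {2, 3}  B2 = {3, 4}  B3 = {0, 4}  B4 = {0, 1}
Tree: B1–B2, B2–B3, B3–B4
Every bag has size at most 2, so the width is 2 − 1 = 1 and tw(G) ≤ 1. Since G has at least one edge (e.g. 2–3), it is not an edgeless graph, so tw(G) ≥ 1. The upper and lower bounds meet at 1, so that is the treewidth.

1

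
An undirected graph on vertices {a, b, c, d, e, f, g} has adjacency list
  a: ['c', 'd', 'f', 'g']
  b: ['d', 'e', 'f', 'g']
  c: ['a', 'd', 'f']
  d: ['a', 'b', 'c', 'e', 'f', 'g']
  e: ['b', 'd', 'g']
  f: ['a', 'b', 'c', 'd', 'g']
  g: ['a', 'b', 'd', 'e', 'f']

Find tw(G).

3

A width-3 tree decomposition is:
Bags: B1 = {b, d, e, g}  B2 = {b, d, f, g}  B3 = {a, d, f, g}  B4 = {a, c, d, f}
Tree: B1–B2, B2–B3, B3–B4
The largest bag has 4 vertices, giving width 3; this decomposition certifies tw(G) ≤ 3. On the other hand G contains the 4-clique {b, d, e, g}. A clique must lie in a single bag of any decomposition, so no decomposition can have width below 3. The upper and lower bounds meet at 3, so that is the treewidth.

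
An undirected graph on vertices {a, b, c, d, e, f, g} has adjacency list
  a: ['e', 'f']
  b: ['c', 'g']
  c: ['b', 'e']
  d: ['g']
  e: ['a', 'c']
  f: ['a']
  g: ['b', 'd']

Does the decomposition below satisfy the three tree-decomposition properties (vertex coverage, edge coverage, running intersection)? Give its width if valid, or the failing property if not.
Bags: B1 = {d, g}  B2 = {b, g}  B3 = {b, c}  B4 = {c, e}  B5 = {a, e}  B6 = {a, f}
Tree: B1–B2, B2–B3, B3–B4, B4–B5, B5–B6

Yes; width 1.

Every vertex of G appears in some bag (union = {a, b, c, d, e, f, g}); every edge is covered by a bag; and for each vertex v the set of bags containing v is connected in the bag tree. The decomposition is therefore valid. The largest bag has 2 vertices, so the width is 1.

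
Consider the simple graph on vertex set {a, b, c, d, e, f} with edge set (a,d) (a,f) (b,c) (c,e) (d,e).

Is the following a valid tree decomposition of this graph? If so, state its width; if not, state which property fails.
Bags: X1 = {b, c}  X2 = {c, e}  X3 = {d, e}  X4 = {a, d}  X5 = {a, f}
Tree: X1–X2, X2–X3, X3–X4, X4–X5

Every vertex of G appears in some bag (union = {a, b, c, d, e, f}); every edge is covered by a bag; and for each vertex v the set of bags containing v is connected in the bag tree. The decomposition is therefore valid. The largest bag has 2 vertices, so the width is 1.

Yes; width 1.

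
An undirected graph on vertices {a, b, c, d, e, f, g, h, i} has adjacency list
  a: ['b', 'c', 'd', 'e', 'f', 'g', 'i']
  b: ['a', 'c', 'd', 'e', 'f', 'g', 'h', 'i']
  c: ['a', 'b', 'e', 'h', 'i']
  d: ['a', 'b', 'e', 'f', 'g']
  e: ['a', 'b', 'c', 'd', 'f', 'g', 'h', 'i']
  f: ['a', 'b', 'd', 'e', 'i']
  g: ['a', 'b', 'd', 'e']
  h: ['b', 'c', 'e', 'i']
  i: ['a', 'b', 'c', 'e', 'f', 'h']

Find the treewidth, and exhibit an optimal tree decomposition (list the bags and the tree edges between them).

Treewidth 4.
Bags: B1 = {a, b, d, e, f}  B2 = {a, b, e, f, i}  B3 = {a, b, c, e, i}  B4 = {a, b, d, e, g}  B5 = {b, c, e, h, i}
Tree: B1–B2, B2–B3, B1–B4, B3–B5

Each bag holds 5 vertices, so the decomposition has width 4, which upper-bounds the treewidth. For the lower bound, the 5 vertices {b, c, e, h, i} are pairwise adjacent, and any tree decomposition puts a clique entirely inside one bag — forcing width ≥ 4. Therefore the treewidth is 4.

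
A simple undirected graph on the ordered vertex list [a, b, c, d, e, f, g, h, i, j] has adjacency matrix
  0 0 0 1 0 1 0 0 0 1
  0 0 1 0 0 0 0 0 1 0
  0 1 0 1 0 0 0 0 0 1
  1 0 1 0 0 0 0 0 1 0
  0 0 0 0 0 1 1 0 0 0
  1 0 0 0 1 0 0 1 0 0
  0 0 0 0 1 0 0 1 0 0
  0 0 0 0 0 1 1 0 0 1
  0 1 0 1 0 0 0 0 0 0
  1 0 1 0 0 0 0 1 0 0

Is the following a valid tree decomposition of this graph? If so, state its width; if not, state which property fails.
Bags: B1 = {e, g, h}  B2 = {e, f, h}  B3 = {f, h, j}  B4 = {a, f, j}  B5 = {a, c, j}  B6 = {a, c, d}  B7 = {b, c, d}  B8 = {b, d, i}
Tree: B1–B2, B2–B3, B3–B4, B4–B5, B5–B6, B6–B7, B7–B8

Yes; width 2.

Checking the three conditions: (i) the bags cover all of {a, b, c, d, e, f, g, h, i, j}; (ii) for each edge, some bag contains both endpoints; (iii) the bags containing any fixed vertex form a subtree. All hold, so the decomposition is valid with width 3 − 1 = 2.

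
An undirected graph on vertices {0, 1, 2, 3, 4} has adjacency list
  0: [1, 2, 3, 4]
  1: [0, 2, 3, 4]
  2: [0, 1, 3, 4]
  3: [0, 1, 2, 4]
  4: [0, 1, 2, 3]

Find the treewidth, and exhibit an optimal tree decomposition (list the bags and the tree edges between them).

With just one bag of size 5, the width is 5 − 1 = 4, so tw(G) ≤ 4. On the other hand G contains the 5-clique {0, 1, 2, 3, 4}. A clique must lie in a single bag of any decomposition, so no decomposition can have width below 4. Combining the bounds, tw(G) = 4.

Treewidth 4.
Bags: B1 = {0, 1, 2, 3, 4}
Tree: (single bag)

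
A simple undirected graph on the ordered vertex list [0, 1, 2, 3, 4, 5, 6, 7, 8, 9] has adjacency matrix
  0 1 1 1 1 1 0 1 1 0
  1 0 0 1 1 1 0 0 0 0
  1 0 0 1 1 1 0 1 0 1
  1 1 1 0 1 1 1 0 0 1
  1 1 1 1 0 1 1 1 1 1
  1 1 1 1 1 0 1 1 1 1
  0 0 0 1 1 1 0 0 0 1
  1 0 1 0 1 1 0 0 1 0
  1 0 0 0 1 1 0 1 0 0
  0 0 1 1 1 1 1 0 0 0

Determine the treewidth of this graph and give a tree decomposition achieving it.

The largest bag has 5 vertices, giving width 4; this decomposition certifies tw(G) ≤ 4. For the lower bound, the 5 vertices {0, 4, 5, 7, 8} are pairwise adjacent, and any tree decomposition puts a clique entirely inside one bag — forcing width ≥ 4. Therefore the treewidth is 4.

Treewidth 4.
One such decomposition:
Bags: B1 = {0, 1, 3, 4, 5}  B2 = {0, 2, 3, 4, 5}  B3 = {2, 3, 4, 5, 9}  B4 = {0, 2, 4, 5, 7}  B5 = {0, 4, 5, 7, 8}  B6 = {3, 4, 5, 6, 9}
Tree: B1–B2, B2–B3, B2–B4, B4–B5, B3–B6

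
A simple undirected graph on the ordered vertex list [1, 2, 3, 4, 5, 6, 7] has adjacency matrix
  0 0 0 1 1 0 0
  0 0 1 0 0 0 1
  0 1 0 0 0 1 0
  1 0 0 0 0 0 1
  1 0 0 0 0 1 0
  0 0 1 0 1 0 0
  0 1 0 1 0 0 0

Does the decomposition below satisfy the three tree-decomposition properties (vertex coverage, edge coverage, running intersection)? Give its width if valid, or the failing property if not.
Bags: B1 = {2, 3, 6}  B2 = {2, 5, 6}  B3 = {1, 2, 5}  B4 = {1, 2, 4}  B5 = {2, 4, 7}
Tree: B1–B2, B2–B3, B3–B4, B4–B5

Yes; width 2.

Vertex coverage: the bags together contain {1, 2, 3, 4, 5, 6, 7}, the full vertex set. Edge coverage: each edge of G has both endpoints in at least one bag. Running intersection: for every vertex, the bags containing it form a connected subtree. All three properties hold, so this is a valid tree decomposition of width max|bag| − 1 = 2, and hence tw(G) ≤ 2.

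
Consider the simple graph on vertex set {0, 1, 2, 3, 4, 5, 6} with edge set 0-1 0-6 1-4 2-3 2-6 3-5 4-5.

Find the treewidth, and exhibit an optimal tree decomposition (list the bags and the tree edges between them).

Every bag has size at most 3, so the width is 3 − 1 = 2 and tw(G) ≤ 2. Since 0–6–2–3–5–4–1–0 is a cycle in G, G is not acyclic. Forests are exactly the graphs of treewidth ≤ 1, so tw(G) ≥ 2. Therefore the treewidth is 2.

Treewidth 2.
Bags: B1 = {0, 2, 6}  B2 = {0, 2, 3}  B3 = {0, 3, 5}  B4 = {0, 4, 5}  B5 = {0, 1, 4}
Tree: B1–B2, B2–B3, B3–B4, B4–B5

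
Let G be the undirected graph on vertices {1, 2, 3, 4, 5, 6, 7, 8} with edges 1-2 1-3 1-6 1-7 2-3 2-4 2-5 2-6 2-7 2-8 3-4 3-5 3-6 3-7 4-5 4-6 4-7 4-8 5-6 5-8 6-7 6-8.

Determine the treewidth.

4

A width-4 tree decomposition is:
Bags: B1 = {2, 3, 4, 5, 6}  B2 = {2, 3, 4, 6, 7}  B3 = {1, 2, 3, 6, 7}  B4 = {2, 4, 5, 6, 8}
Tree: B1–B2, B2–B3, B1–B4
Each bag holds 5 vertices, so the decomposition has width 4, which upper-bounds the treewidth. Conversely, {2, 4, 5, 6, 8} is a clique of size 5, and the vertices of any clique must share a bag in every tree decomposition; so some bag has ≥ 5 vertices and tw(G) ≥ 4. The upper and lower bounds meet at 4, so that is the treewidth.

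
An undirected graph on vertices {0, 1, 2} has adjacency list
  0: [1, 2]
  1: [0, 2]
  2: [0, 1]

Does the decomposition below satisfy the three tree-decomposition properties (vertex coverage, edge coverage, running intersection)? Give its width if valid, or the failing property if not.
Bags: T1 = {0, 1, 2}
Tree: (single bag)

Yes; width 2.

Vertex coverage: the bags together contain {0, 1, 2}, the full vertex set. Edge coverage: each edge of G has both endpoints in at least one bag. Running intersection: for every vertex, the bags containing it form a connected subtree. All three properties hold, so this is a valid tree decomposition of width max|bag| − 1 = 2, and hence tw(G) ≤ 2.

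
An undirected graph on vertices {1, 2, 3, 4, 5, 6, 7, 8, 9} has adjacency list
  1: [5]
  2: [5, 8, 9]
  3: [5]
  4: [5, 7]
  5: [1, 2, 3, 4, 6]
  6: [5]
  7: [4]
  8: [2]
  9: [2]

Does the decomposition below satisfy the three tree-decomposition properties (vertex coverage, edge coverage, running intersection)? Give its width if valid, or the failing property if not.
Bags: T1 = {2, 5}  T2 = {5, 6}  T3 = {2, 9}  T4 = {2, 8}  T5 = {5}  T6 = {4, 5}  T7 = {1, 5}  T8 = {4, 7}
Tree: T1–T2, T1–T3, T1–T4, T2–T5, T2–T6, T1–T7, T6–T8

A tree decomposition must satisfy three properties: every vertex lies in some bag; for every edge, both endpoints lie together in some bag; and for every vertex, the bags containing it form a connected subtree. Here vertex 3 appears in no bag, so the decomposition is invalid.

No — vertex 3 appears in no bag.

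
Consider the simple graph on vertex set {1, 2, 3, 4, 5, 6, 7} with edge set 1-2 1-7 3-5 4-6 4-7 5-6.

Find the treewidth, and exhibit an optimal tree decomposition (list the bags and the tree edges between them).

Treewidth 1.
One such decomposition:
Bags: B1 = {1, 2}  B2 = {1, 7}  B3 = {4, 7}  B4 = {4, 6}  B5 = {5, 6}  B6 = {3, 5}
Tree: B1–B2, B2–B3, B3–B4, B4–B5, B5–B6

The largest bag has 2 vertices, giving width 1; this decomposition certifies tw(G) ≤ 1. G has an edge, so its treewidth is at least 1. Combining the bounds, tw(G) = 1.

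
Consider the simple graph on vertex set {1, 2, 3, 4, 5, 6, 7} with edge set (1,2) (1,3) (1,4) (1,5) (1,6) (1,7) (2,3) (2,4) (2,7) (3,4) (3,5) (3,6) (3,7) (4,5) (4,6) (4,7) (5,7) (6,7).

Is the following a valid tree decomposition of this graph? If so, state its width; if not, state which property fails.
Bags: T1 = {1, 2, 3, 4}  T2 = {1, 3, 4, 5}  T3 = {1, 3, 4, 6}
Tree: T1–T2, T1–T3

A tree decomposition must satisfy three properties: every vertex lies in some bag; for every edge, both endpoints lie together in some bag; and for every vertex, the bags containing it form a connected subtree. Here vertex 7 appears in no bag, so the decomposition is invalid.

No — vertex 7 appears in no bag.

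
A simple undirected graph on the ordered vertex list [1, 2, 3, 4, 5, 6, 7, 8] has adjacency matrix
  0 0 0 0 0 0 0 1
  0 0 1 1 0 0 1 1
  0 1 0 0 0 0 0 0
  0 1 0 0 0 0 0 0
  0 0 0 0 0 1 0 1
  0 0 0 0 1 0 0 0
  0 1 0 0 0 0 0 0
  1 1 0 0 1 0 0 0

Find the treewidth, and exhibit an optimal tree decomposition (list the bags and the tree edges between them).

The largest bag has 2 vertices, giving width 1; this decomposition certifies tw(G) ≤ 1. G has an edge, so its treewidth is at least 1. Therefore the treewidth is 1.

Treewidth 1.
One optimal decomposition is:
Bags: B1 = {2, 8}  B2 = {1, 8}  B3 = {5, 8}  B4 = {2, 3}  B5 = {2, 4}  B6 = {5, 6}  B7 = {2, 7}
Tree: B1–B2, B2–B3, B1–B4, B1–B5, B3–B6, B5–B7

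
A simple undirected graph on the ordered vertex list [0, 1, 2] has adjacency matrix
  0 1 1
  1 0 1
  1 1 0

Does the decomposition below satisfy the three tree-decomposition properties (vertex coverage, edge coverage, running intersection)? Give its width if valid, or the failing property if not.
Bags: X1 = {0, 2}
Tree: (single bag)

No — vertex 1 appears in no bag.

A tree decomposition must satisfy three properties: every vertex lies in some bag; for every edge, both endpoints lie together in some bag; and for every vertex, the bags containing it form a connected subtree. Here vertex 1 appears in no bag, so the decomposition is invalid.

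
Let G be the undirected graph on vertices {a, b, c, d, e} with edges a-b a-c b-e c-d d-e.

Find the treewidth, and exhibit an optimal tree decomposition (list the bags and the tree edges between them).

Every bag has size at most 3, so the width is 3 − 1 = 2 and tw(G) ≤ 2. Since c–d–e–b–a–c is a cycle in G, G is not acyclic. Forests are exactly the graphs of treewidth ≤ 1, so tw(G) ≥ 2. Combining the bounds, tw(G) = 2.

Treewidth 2.
One such decomposition:
Bags: B1 = {c, d, e}  B2 = {b, c, e}  B3 = {a, b, c}
Tree: B1–B2, B2–B3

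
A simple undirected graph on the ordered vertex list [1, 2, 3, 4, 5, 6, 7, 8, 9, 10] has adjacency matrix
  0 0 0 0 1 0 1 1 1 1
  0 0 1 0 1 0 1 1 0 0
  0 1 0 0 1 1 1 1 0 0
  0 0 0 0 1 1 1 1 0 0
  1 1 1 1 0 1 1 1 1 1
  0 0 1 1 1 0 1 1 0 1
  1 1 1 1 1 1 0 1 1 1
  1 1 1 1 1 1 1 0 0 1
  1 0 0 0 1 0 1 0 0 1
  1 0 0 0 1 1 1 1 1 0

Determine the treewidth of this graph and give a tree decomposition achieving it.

Treewidth 4.
One optimal decomposition is:
Bags: B1 = {1, 5, 7, 8, 10}  B2 = {5, 6, 7, 8, 10}  B3 = {1, 5, 7, 9, 10}  B4 = {3, 5, 6, 7, 8}  B5 = {4, 5, 6, 7, 8}  B6 = {2, 3, 5, 7, 8}
Tree: B1–B2, B1–B3, B2–B4, B4–B5, B4–B6

Every bag has size at most 5, so the width is 5 − 1 = 4 and tw(G) ≤ 4. Conversely, {1, 5, 7, 8, 10} is a clique of size 5, and the vertices of any clique must share a bag in every tree decomposition; so some bag has ≥ 5 vertices and tw(G) ≥ 4. The upper and lower bounds meet at 4, so that is the treewidth.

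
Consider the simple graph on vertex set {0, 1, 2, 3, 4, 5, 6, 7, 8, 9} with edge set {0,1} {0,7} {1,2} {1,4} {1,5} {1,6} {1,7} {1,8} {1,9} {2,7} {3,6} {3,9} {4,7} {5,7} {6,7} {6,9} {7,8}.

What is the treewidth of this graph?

A width-2 tree decomposition is:
Bags: B1 = {1, 6, 7}  B2 = {1, 7, 8}  B3 = {1, 2, 7}  B4 = {0, 1, 7}  B5 = {1, 6, 9}  B6 = {3, 6, 9}  B7 = {1, 4, 7}  B8 = {1, 5, 7}
Tree: B1–B2, B1–B3, B1–B4, B1–B5, B5–B6, B1–B7, B1–B8
Every bag has size at most 3, so the width is 3 − 1 = 2 and tw(G) ≤ 2. For the lower bound, the 3 vertices {1, 6, 9} are pairwise adjacent, and any tree decomposition puts a clique entirely inside one bag — forcing width ≥ 2. The upper and lower bounds meet at 2, so that is the treewidth.

2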